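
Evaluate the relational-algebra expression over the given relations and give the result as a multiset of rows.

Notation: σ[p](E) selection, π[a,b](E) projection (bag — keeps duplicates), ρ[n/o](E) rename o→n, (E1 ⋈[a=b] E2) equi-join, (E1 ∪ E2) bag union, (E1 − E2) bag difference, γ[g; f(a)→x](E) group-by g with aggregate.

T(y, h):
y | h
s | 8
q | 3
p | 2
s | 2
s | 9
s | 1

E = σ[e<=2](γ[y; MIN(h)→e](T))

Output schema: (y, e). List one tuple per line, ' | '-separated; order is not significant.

Subexpression sizes:
  T → 6
  γ[y; MIN(h)→e](T) → 3
  σ[e<=2](γ[y; MIN(h)→e](T)) → 2

== RESULT ==
y | e
p | 2
s | 1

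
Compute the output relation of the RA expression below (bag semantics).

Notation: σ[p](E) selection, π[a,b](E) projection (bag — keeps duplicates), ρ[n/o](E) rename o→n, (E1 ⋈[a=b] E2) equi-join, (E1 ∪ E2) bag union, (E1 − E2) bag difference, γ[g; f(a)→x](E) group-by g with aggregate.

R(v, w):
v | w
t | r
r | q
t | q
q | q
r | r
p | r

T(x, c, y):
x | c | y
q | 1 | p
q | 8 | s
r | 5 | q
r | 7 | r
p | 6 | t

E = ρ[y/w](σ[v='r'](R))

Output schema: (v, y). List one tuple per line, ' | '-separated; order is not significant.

Stepwise |·|:
  R → 6
  σ[v='r'](R) → 2
  ρ[y/w](σ[v='r'](R)) → 2

== RESULT ==
v | y
r | q
r | r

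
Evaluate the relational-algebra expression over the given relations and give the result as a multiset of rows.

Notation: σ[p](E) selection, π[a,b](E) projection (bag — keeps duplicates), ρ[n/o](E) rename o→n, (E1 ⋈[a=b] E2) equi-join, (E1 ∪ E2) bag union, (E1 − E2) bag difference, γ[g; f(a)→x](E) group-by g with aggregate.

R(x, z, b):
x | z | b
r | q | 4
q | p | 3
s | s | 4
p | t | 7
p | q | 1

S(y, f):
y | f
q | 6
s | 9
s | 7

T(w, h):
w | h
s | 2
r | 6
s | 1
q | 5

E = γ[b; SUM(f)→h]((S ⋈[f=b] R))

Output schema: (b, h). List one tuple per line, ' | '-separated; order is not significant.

Subexpression sizes:
  S → 3
  R → 5
  (S ⋈[f=b] R) → 1
  γ[b; SUM(f)→h]((S ⋈[f=b] R)) → 1

== RESULT ==
b | h
7 | 7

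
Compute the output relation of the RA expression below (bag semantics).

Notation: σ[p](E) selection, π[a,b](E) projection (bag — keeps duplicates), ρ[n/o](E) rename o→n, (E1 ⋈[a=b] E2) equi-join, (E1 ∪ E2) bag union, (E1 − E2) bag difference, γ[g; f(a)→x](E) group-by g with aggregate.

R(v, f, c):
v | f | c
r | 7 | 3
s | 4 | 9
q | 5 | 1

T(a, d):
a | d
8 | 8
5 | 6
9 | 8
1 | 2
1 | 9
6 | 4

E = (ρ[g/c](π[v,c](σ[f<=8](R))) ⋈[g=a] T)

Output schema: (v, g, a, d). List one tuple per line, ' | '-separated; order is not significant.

Subexpression sizes:
  R → 3
  σ[f<=8](R) → 3
  π[v,c](σ[f<=8](R)) → 3
  ρ[g/c](π[v,c](σ[f<=8](R))) → 3
  T → 6
  (ρ[g/c](π[v,c](σ[f<=8](R))) ⋈[g=a] T) → 3

== RESULT ==
v | g | a | d
q | 1 | 1 | 2
q | 1 | 1 | 9
s | 9 | 9 | 8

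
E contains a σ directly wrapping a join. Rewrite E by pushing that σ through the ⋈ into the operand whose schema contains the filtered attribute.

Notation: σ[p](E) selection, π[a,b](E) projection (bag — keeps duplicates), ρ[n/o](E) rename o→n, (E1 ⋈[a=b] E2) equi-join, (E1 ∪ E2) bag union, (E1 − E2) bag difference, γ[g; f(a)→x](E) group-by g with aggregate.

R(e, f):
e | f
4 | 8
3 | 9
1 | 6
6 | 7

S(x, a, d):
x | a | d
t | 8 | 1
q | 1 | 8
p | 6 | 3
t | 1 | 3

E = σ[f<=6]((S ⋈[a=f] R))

σ filters on f, owned by the right side.
E' = (S ⋈[a=f] σ[f<=6](R))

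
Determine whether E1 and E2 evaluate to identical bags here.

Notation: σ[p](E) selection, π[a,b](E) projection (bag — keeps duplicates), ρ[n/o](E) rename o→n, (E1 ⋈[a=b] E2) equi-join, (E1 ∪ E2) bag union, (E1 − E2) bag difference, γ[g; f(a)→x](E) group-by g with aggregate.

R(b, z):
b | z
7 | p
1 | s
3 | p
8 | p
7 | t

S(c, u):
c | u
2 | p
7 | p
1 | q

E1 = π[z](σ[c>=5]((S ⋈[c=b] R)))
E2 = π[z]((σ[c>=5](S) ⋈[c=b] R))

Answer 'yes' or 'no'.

E1 per-node cardinality:
  S → 3
  R → 5
  (S ⋈[c=b] R) → 3
  σ[c>=5]((S ⋈[c=b] R)) → 2
  π[z](σ[c>=5]((S ⋈[c=b] R))) → 2
E2 per-node cardinality:
  S → 3
  σ[c>=5](S) → 1
  R → 5
  (σ[c>=5](S) ⋈[c=b] R) → 2
  π[z]((σ[c>=5](S) ⋈[c=b] R)) → 2

E1 and E2 produce the same multiset:
z
p
t

yes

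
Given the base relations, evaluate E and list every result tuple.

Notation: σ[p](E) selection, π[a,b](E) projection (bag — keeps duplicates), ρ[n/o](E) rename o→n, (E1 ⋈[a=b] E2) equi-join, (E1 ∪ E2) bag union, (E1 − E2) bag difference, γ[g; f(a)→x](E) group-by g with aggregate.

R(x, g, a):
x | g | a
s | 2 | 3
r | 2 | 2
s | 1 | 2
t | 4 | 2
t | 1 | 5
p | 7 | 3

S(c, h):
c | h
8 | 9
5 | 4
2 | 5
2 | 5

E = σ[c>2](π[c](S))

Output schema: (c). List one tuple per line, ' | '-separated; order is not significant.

Subexpression sizes:
  S → 4
  π[c](S) → 4
  σ[c>2](π[c](S)) → 2

== RESULT ==
c
5
8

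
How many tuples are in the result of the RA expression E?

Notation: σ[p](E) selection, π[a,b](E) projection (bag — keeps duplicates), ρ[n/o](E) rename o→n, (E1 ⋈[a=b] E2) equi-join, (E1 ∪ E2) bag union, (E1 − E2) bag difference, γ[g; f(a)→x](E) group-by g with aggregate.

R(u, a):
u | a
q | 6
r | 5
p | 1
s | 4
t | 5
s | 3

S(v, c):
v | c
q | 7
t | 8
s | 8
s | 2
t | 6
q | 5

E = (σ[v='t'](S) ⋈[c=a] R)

Stepwise |·|:
  S → 6
  σ[v='t'](S) → 2
  R → 6
  (σ[v='t'](S) ⋈[c=a] R) → 1

|E| = 1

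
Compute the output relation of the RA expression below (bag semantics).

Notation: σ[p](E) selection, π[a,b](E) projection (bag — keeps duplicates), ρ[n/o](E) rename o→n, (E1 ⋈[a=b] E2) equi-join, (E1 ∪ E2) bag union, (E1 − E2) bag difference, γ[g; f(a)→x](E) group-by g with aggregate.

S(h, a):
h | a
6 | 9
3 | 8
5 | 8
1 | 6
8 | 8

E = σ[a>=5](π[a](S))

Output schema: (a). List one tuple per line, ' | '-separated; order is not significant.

Row counts bottom-up:
  S → 5
  π[a](S) → 5
  σ[a>=5](π[a](S)) → 5

== RESULT ==
a
6
8
8
8
9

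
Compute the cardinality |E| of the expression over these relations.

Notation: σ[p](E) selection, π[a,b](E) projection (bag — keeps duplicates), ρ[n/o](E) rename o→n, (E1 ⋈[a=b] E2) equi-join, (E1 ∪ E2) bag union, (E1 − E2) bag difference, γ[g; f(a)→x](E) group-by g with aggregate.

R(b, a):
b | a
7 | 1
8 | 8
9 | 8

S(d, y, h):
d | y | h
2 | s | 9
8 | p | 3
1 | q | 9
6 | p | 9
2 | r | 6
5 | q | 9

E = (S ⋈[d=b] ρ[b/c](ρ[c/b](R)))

Stepwise |·|:
  S → 6
  R → 3
  ρ[c/b](R) → 3
  ρ[b/c](ρ[c/b](R)) → 3
  (S ⋈[d=b] ρ[b/c](ρ[c/b](R))) → 1

|E| = 1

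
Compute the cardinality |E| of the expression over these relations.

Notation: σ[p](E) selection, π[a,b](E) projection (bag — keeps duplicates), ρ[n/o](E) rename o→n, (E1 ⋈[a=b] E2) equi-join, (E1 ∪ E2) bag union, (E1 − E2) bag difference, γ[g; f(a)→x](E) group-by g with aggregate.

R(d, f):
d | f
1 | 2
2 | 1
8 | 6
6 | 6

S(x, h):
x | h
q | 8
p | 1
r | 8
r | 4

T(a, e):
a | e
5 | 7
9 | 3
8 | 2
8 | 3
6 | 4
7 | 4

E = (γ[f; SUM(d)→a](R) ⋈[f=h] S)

Per-node cardinality:
  R → 4
  γ[f; SUM(d)→a](R) → 3
  S → 4
  (γ[f; SUM(d)→a](R) ⋈[f=h] S) → 1

|E| = 1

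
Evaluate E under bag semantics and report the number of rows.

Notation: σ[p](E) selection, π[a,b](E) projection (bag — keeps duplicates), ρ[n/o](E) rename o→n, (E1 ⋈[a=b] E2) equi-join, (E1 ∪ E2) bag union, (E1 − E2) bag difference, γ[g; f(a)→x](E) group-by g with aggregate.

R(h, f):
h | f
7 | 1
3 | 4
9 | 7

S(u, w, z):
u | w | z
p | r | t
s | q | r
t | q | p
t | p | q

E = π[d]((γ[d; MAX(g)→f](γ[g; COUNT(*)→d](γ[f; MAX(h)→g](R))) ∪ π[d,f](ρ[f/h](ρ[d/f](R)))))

Subexpression sizes:
  R → 3
  γ[f; MAX(h)→g](R) → 3
  γ[g; COUNT(*)→d](γ[f; MAX(h)→g](R)) → 3
  γ[d; MAX(g)→f](γ[g; COUNT(*)→d](γ[f; MAX(h)→g](R))) → 1
  R → 3
  ρ[d/f](R) → 3
  ρ[f/h](ρ[d/f](R)) → 3
  π[d,f](ρ[f/h](ρ[d/f](R))) → 3
  (γ[d; MAX(g)→f](γ[g; COUNT(*)→d](γ[f; MAX(h)→g](R))) ∪ π[d,f](ρ[f/h](ρ[d/f](R)))) → 4
  π[d]((γ[d; MAX(g)→f](γ[g; COUNT(*)→d](γ[f; MAX(h)→g](R))) ∪ π[d,f](ρ[f/h](ρ[d/f](R))))) → 4

|E| = 4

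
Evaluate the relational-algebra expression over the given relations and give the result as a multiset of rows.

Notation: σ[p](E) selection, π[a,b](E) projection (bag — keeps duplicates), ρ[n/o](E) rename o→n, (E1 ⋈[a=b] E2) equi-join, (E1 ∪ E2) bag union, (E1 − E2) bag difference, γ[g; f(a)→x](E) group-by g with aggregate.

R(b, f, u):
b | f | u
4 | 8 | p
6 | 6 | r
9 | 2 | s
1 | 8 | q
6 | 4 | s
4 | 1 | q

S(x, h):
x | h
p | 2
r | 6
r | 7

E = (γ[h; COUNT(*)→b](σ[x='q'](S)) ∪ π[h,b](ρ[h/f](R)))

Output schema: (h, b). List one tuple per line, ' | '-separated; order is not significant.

Subexpression sizes:
  S → 3
  σ[x='q'](S) → 0
  γ[h; COUNT(*)→b](σ[x='q'](S)) → 0
  R → 6
  ρ[h/f](R) → 6
  π[h,b](ρ[h/f](R)) → 6
  (γ[h; COUNT(*)→b](σ[x='q'](S)) ∪ π[h,b](ρ[h/f](R))) → 6

== RESULT ==
h | b
1 | 4
2 | 9
4 | 6
6 | 6
8 | 1
8 | 4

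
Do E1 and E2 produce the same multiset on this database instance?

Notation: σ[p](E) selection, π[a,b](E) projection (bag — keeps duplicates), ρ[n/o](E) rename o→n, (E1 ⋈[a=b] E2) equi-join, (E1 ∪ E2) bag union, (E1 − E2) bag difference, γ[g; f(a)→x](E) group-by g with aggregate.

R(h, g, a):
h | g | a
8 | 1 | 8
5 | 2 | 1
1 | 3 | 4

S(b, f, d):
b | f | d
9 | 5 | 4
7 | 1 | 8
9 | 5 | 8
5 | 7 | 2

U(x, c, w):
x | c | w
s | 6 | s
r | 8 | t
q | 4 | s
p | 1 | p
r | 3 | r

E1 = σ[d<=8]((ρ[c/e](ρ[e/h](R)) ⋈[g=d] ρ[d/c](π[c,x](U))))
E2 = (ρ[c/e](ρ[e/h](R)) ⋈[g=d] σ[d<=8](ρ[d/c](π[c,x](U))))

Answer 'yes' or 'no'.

E1 per-node cardinality:
  R → 3
  ρ[e/h](R) → 3
  ρ[c/e](ρ[e/h](R)) → 3
  U → 5
  π[c,x](U) → 5
  ρ[d/c](π[c,x](U)) → 5
  (ρ[c/e](ρ[e/h](R)) ⋈[g=d] ρ[d/c](π[c,x](U))) → 2
  σ[d<=8]((ρ[c/e](ρ[e/h](R)) ⋈[g=d] ρ[d/c](π[c,x](U)))) → 2
E2 per-node cardinality:
  R → 3
  ρ[e/h](R) → 3
  ρ[c/e](ρ[e/h](R)) → 3
  U → 5
  π[c,x](U) → 5
  ρ[d/c](π[c,x](U)) → 5
  σ[d<=8](ρ[d/c](π[c,x](U))) → 5
  (ρ[c/e](ρ[e/h](R)) ⋈[g=d] σ[d<=8](ρ[d/c](π[c,x](U)))) → 2

E1 and E2 produce the same multiset:
c | g | a | d | x
1 | 3 | 4 | 3 | r
8 | 1 | 8 | 1 | p

yes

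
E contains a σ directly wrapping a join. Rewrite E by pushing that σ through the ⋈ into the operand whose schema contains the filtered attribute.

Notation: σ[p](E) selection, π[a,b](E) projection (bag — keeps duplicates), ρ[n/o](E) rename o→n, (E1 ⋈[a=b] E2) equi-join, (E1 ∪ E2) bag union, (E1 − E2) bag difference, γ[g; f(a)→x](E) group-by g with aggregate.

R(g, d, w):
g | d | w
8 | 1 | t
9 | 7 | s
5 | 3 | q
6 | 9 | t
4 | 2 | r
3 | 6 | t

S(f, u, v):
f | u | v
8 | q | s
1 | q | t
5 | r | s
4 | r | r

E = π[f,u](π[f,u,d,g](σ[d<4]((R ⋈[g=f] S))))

σ filters on d, owned by the left side.
E' = π[f,u](π[f,u,d,g]((σ[d<4](R) ⋈[g=f] S)))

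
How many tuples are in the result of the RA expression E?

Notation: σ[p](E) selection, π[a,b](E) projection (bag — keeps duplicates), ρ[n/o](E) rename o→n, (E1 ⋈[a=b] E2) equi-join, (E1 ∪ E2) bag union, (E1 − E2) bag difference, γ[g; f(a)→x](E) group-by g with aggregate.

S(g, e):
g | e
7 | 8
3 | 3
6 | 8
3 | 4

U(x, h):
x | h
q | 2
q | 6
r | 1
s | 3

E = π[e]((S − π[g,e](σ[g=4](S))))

Stepwise |·|:
  S → 4
  S → 4
  σ[g=4](S) → 0
  π[g,e](σ[g=4](S)) → 0
  (S − π[g,e](σ[g=4](S))) → 4
  π[e]((S − π[g,e](σ[g=4](S)))) → 4

|E| = 4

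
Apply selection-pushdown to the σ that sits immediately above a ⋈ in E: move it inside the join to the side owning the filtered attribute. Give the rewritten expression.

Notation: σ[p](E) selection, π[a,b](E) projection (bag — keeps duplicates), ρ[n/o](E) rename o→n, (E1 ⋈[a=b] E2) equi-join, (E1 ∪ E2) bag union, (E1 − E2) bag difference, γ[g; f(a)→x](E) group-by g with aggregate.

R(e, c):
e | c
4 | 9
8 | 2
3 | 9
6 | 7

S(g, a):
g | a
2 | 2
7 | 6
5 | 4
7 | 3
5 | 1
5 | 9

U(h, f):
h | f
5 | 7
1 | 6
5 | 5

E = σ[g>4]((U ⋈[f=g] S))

σ filters on g, owned by the right side.
E' = (U ⋈[f=g] σ[g>4](S))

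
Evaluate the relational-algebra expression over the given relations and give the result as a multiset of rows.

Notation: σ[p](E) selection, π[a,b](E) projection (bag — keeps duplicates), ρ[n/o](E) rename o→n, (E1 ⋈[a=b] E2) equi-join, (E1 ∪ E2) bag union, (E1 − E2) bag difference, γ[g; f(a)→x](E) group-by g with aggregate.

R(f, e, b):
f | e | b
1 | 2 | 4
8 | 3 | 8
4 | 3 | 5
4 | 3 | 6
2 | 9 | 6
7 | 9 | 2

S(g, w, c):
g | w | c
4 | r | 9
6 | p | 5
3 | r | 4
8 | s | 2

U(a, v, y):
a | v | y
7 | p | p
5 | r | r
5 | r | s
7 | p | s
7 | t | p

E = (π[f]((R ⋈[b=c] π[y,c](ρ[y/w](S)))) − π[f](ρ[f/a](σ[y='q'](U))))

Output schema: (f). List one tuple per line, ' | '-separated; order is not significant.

Row counts bottom-up:
  R → 6
  S → 4
  ρ[y/w](S) → 4
  π[y,c](ρ[y/w](S)) → 4
  (R ⋈[b=c] π[y,c](ρ[y/w](S))) → 3
  π[f]((R ⋈[b=c] π[y,c](ρ[y/w](S)))) → 3
  U → 5
  σ[y='q'](U) → 0
  ρ[f/a](σ[y='q'](U)) → 0
  π[f](ρ[f/a](σ[y='q'](U))) → 0
  (π[f]((R ⋈[b=c] π[y,c](ρ[y/w](S)))) − π[f](ρ[f/a](σ[y='q'](U)))) → 3

== RESULT ==
f
1
4
7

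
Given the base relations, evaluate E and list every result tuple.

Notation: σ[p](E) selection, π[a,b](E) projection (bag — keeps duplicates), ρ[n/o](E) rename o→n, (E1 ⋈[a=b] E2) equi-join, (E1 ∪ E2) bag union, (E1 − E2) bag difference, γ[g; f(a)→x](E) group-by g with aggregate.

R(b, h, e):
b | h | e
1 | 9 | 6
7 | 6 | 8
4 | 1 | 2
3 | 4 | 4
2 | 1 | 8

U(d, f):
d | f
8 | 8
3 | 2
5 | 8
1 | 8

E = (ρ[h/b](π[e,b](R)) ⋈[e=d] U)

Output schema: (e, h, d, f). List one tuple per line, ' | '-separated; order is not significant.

Stepwise |·|:
  R → 5
  π[e,b](R) → 5
  ρ[h/b](π[e,b](R)) → 5
  U → 4
  (ρ[h/b](π[e,b](R)) ⋈[e=d] U) → 2

== RESULT ==
e | h | d | f
8 | 2 | 8 | 8
8 | 7 | 8 | 8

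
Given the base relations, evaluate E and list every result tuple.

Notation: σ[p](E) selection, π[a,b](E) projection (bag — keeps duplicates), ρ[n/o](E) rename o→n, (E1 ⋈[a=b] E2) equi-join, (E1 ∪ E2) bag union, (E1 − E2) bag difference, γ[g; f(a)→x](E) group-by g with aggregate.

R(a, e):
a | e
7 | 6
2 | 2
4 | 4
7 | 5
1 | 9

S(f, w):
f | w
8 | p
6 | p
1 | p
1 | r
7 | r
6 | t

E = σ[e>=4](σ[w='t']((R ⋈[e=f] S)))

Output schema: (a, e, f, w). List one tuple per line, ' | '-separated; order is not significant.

Stepwise |·|:
  R → 5
  S → 6
  (R ⋈[e=f] S) → 2
  σ[w='t']((R ⋈[e=f] S)) → 1
  σ[e>=4](σ[w='t']((R ⋈[e=f] S))) → 1

== RESULT ==
a | e | f | w
7 | 6 | 6 | t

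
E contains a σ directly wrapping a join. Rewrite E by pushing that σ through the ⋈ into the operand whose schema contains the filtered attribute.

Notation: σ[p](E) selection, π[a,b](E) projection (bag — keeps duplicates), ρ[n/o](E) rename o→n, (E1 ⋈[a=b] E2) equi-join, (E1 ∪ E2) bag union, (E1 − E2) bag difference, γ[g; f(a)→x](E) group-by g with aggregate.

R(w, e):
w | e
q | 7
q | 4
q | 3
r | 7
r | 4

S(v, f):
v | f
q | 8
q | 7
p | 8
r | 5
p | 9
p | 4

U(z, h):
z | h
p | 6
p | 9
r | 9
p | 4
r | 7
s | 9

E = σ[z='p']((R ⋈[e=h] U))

σ filters on z, owned by the right side.
E' = (R ⋈[e=h] σ[z='p'](U))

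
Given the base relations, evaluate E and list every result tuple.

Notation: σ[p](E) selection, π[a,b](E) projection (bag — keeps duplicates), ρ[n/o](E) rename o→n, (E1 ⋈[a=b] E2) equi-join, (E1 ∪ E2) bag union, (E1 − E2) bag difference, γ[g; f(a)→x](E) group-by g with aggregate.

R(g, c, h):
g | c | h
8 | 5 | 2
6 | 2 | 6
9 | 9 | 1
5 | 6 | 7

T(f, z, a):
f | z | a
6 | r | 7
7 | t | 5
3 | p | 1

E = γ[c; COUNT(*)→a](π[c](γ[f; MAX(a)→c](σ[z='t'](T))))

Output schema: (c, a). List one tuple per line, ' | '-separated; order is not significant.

Per-node cardinality:
  T → 3
  σ[z='t'](T) → 1
  γ[f; MAX(a)→c](σ[z='t'](T)) → 1
  π[c](γ[f; MAX(a)→c](σ[z='t'](T))) → 1
  γ[c; COUNT(*)→a](π[c](γ[f; MAX(a)→c](σ[z='t'](T)))) → 1

== RESULT ==
c | a
5 | 1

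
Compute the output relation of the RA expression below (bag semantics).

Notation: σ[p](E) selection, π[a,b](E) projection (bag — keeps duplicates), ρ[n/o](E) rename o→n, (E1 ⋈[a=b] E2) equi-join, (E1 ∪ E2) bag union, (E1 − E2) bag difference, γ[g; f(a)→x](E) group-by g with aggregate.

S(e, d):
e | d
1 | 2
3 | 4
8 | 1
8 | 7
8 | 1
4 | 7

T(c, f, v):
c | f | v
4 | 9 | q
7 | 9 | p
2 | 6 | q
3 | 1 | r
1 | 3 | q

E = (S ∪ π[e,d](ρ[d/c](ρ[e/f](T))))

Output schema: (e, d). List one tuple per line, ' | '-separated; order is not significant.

Per-node cardinality:
  S → 6
  T → 5
  ρ[e/f](T) → 5
  ρ[d/c](ρ[e/f](T)) → 5
  π[e,d](ρ[d/c](ρ[e/f](T))) → 5
  (S ∪ π[e,d](ρ[d/c](ρ[e/f](T)))) → 11

== RESULT ==
e | d
1 | 2
1 | 3
3 | 1
3 | 4
4 | 7
6 | 2
8 | 1
8 | 1
8 | 7
9 | 4
9 | 7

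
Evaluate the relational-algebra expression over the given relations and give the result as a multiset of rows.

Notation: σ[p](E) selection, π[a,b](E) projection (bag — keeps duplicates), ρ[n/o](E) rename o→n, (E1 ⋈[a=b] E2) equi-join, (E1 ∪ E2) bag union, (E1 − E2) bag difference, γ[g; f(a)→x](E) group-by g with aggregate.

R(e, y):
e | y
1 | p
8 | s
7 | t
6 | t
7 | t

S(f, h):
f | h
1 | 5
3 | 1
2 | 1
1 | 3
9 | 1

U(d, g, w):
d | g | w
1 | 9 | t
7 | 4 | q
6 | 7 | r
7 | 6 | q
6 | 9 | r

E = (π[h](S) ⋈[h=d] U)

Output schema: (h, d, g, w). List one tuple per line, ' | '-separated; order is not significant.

Per-node cardinality:
  S → 5
  π[h](S) → 5
  U → 5
  (π[h](S) ⋈[h=d] U) → 3

== RESULT ==
h | d | g | w
1 | 1 | 9 | t
1 | 1 | 9 | t
1 | 1 | 9 | t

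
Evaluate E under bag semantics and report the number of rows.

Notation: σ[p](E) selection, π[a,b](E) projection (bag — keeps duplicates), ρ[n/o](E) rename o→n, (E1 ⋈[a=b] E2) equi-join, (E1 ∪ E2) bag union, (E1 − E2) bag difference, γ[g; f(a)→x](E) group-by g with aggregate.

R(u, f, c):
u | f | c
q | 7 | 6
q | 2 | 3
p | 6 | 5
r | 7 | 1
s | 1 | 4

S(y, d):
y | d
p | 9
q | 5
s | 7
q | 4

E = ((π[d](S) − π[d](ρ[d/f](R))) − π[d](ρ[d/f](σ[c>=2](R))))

Subexpression sizes:
  S → 4
  π[d](S) → 4
  R → 5
  ρ[d/f](R) → 5
  π[d](ρ[d/f](R)) → 5
  (π[d](S) − π[d](ρ[d/f](R))) → 3
  R → 5
  σ[c>=2](R) → 4
  ρ[d/f](σ[c>=2](R)) → 4
  π[d](ρ[d/f](σ[c>=2](R))) → 4
  ((π[d](S) − π[d](ρ[d/f](R))) − π[d](ρ[d/f](σ[c>=2](R)))) → 3

|E| = 3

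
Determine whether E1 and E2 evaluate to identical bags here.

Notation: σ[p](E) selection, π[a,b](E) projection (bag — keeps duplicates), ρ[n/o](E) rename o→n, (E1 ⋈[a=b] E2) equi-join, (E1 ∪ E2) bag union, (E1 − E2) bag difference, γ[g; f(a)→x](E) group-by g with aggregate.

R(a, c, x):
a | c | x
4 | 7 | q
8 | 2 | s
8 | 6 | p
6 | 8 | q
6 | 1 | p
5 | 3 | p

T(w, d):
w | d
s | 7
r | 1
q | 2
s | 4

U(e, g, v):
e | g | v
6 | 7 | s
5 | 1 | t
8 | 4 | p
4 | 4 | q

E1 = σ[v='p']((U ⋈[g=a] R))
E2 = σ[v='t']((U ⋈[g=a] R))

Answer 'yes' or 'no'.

E1 stepwise |·|:
  U → 4
  R → 6
  (U ⋈[g=a] R) → 2
  σ[v='p']((U ⋈[g=a] R)) → 1
E2 stepwise |·|:
  U → 4
  R → 6
  (U ⋈[g=a] R) → 2
  σ[v='t']((U ⋈[g=a] R)) → 0

E1 result:
e | g | v | a | c | x
8 | 4 | p | 4 | 7 | q
E2 result:
e | g | v | a | c | x
(0 rows)
Witness: (8, 4, 'p', 4, 7, 'q') appears 1× in E1 but 0× in E2.

no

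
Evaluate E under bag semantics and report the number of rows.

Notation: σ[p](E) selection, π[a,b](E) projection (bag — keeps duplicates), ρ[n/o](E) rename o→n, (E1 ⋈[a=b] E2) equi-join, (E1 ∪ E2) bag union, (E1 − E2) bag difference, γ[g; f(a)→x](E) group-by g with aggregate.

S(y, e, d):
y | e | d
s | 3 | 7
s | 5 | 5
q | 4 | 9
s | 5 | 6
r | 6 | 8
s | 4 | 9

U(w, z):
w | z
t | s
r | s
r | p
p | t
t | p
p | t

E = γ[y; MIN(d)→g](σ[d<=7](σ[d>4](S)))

Per-node cardinality:
  S → 6
  σ[d>4](S) → 6
  σ[d<=7](σ[d>4](S)) → 3
  γ[y; MIN(d)→g](σ[d<=7](σ[d>4](S))) → 1

|E| = 1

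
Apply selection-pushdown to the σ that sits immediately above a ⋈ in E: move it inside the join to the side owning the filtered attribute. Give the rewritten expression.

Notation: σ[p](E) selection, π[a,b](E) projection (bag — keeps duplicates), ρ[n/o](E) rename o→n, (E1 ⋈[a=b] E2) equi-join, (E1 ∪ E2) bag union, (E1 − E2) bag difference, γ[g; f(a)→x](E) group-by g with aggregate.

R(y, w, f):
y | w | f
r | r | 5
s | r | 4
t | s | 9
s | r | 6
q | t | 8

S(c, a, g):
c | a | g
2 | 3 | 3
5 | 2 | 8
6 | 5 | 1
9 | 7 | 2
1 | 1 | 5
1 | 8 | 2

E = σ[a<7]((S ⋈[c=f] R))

σ filters on a, owned by the left side.
E' = (σ[a<7](S) ⋈[c=f] R)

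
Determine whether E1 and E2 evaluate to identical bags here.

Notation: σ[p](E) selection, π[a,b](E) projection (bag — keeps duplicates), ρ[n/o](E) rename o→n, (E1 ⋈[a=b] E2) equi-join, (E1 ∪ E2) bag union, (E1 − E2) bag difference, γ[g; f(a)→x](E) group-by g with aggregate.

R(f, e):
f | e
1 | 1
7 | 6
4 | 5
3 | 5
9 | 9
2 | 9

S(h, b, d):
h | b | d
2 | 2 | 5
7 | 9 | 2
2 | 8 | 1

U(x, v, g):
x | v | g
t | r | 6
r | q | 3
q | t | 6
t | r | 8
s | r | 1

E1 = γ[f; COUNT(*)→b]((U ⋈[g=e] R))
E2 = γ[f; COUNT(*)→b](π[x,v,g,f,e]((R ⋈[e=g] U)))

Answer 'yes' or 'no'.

E1 row counts bottom-up:
  U → 5
  R → 6
  (U ⋈[g=e] R) → 3
  γ[f; COUNT(*)→b]((U ⋈[g=e] R)) → 2
E2 row counts bottom-up:
  R → 6
  U → 5
  (R ⋈[e=g] U) → 3
  π[x,v,g,f,e]((R ⋈[e=g] U)) → 3
  γ[f; COUNT(*)→b](π[x,v,g,f,e]((R ⋈[e=g] U))) → 2

E1 and E2 produce the same multiset:
f | b
1 | 1
7 | 2

yes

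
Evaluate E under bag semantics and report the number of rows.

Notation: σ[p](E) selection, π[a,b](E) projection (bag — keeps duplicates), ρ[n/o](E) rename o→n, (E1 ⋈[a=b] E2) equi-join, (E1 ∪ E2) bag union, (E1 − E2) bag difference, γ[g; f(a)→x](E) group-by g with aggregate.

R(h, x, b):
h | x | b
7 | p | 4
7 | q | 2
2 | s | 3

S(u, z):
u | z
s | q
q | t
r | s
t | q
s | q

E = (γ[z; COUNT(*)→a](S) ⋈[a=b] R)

Per-node cardinality:
  S → 5
  γ[z; COUNT(*)→a](S) → 3
  R → 3
  (γ[z; COUNT(*)→a](S) ⋈[a=b] R) → 1

|E| = 1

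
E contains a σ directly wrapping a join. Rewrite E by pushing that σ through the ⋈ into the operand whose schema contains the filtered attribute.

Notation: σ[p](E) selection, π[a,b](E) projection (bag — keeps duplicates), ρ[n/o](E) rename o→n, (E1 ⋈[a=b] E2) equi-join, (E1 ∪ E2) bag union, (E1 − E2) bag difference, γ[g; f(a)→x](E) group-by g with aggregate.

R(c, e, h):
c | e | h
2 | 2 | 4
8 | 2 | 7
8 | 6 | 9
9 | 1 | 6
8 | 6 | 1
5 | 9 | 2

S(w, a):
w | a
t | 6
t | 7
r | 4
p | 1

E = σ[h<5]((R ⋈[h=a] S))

σ filters on h, owned by the left side.
E' = (σ[h<5](R) ⋈[h=a] S)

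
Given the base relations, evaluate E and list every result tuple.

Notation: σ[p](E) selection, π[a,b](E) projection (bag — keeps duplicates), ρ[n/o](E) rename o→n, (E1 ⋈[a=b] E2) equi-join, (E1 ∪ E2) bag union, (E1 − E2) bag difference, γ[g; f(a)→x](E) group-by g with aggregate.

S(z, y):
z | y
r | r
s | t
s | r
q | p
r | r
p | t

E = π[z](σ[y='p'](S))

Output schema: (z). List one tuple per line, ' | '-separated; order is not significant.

Stepwise |·|:
  S → 6
  σ[y='p'](S) → 1
  π[z](σ[y='p'](S)) → 1

== RESULT ==
z
q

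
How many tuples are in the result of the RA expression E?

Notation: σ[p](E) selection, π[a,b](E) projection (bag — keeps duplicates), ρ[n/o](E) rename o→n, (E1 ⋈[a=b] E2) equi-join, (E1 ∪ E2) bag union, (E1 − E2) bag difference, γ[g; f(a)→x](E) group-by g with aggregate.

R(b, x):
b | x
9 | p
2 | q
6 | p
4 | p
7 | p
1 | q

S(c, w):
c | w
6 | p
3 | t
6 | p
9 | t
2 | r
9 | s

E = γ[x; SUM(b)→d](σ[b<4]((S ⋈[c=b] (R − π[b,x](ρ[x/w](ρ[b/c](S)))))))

Stepwise |·|:
  S → 6
  R → 6
  S → 6
  ρ[b/c](S) → 6
  ρ[x/w](ρ[b/c](S)) → 6
  π[b,x](ρ[x/w](ρ[b/c](S))) → 6
  (R − π[b,x](ρ[x/w](ρ[b/c](S)))) → 5
  (S ⋈[c=b] (R − π[b,x](ρ[x/w](ρ[b/c](S))))) → 3
  σ[b<4]((S ⋈[c=b] (R − π[b,x](ρ[x/w](ρ[b/c](S)))))) → 1
  γ[x; SUM(b)→d](σ[b<4]((S ⋈[c=b] (R − π[b,x](ρ[x/w](ρ[b/c](S))))))) → 1

|E| = 1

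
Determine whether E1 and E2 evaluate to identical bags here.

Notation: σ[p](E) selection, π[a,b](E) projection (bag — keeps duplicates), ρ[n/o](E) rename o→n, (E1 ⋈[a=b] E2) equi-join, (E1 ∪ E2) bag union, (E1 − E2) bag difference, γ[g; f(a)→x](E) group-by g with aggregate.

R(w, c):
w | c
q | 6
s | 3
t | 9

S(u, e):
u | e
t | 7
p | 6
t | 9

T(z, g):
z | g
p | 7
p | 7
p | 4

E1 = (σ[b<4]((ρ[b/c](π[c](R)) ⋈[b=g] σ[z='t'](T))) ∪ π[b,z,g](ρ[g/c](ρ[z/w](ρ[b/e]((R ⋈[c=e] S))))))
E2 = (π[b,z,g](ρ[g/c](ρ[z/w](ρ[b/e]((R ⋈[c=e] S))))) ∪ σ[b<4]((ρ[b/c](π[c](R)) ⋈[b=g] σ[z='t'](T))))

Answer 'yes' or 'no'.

E1 stepwise |·|:
  R → 3
  π[c](R) → 3
  ρ[b/c](π[c](R)) → 3
  T → 3
  σ[z='t'](T) → 0
  (ρ[b/c](π[c](R)) ⋈[b=g] σ[z='t'](T)) → 0
  σ[b<4]((ρ[b/c](π[c](R)) ⋈[b=g] σ[z='t'](T))) → 0
  R → 3
  S → 3
  (R ⋈[c=e] S) → 2
  ρ[b/e]((R ⋈[c=e] S)) → 2
  ρ[z/w](ρ[b/e]((R ⋈[c=e] S))) → 2
  ρ[g/c](ρ[z/w](ρ[b/e]((R ⋈[c=e] S)))) → 2
  π[b,z,g](ρ[g/c](ρ[z/w](ρ[b/e]((R ⋈[c=e] S))))) → 2
  (σ[b<4]((ρ[b/c](π[c](R)) ⋈[b=g] σ[z='t'](T))) ∪ π[b,z,g](ρ[g/c](ρ[z/w](ρ[b/e]((R ⋈[c=e] S)))))) → 2
E2 stepwise |·|:
  R → 3
  S → 3
  (R ⋈[c=e] S) → 2
  ρ[b/e]((R ⋈[c=e] S)) → 2
  ρ[z/w](ρ[b/e]((R ⋈[c=e] S))) → 2
  ρ[g/c](ρ[z/w](ρ[b/e]((R ⋈[c=e] S)))) → 2
  π[b,z,g](ρ[g/c](ρ[z/w](ρ[b/e]((R ⋈[c=e] S))))) → 2
  R → 3
  π[c](R) → 3
  ρ[b/c](π[c](R)) → 3
  T → 3
  σ[z='t'](T) → 0
  (ρ[b/c](π[c](R)) ⋈[b=g] σ[z='t'](T)) → 0
  σ[b<4]((ρ[b/c](π[c](R)) ⋈[b=g] σ[z='t'](T))) → 0
  (π[b,z,g](ρ[g/c](ρ[z/w](ρ[b/e]((R ⋈[c=e] S))))) ∪ σ[b<4]((ρ[b/c](π[c](R)) ⋈[b=g] σ[z='t'](T)))) → 2

E1 and E2 produce the same multiset:
b | z | g
6 | q | 6
9 | t | 9

yes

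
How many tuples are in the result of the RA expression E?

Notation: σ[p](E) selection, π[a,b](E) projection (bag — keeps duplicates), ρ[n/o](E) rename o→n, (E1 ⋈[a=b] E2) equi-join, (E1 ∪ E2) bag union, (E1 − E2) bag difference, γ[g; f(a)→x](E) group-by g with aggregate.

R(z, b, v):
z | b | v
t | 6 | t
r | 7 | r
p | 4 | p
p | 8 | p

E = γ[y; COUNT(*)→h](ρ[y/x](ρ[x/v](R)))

Per-node cardinality:
  R → 4
  ρ[x/v](R) → 4
  ρ[y/x](ρ[x/v](R)) → 4
  γ[y; COUNT(*)→h](ρ[y/x](ρ[x/v](R))) → 3

|E| = 3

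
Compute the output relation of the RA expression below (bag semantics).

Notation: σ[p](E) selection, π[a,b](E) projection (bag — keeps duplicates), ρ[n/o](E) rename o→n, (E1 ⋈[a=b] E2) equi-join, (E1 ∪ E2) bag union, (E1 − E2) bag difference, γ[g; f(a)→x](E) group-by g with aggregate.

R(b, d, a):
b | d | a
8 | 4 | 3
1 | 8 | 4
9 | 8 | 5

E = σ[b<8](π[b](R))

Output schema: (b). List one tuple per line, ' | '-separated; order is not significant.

Per-node cardinality:
  R → 3
  π[b](R) → 3
  σ[b<8](π[b](R)) → 1

== RESULT ==
b
1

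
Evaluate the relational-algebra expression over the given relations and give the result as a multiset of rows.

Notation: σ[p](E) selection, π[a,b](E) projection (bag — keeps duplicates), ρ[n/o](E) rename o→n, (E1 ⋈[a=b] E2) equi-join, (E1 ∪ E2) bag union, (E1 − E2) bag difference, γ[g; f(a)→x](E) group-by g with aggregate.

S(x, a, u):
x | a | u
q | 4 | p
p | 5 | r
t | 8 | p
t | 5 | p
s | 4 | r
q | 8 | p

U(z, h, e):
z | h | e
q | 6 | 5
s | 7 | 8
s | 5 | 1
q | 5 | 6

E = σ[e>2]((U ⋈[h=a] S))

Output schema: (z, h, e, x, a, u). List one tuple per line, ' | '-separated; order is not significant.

Subexpression sizes:
  U → 4
  S → 6
  (U ⋈[h=a] S) → 4
  σ[e>2]((U ⋈[h=a] S)) → 2

== RESULT ==
z | h | e | x | a | u
q | 5 | 6 | p | 5 | r
q | 5 | 6 | t | 5 | p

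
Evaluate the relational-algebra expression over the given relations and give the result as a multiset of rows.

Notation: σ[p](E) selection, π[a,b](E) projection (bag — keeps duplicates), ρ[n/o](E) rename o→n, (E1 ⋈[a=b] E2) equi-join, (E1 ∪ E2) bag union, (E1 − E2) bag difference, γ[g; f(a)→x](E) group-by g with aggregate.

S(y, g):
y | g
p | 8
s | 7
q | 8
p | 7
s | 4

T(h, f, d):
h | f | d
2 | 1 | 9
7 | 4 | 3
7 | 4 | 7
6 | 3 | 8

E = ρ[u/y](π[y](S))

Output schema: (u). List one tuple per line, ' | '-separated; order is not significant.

Row counts bottom-up:
  S → 5
  π[y](S) → 5
  ρ[u/y](π[y](S)) → 5

== RESULT ==
u
p
p
q
s
s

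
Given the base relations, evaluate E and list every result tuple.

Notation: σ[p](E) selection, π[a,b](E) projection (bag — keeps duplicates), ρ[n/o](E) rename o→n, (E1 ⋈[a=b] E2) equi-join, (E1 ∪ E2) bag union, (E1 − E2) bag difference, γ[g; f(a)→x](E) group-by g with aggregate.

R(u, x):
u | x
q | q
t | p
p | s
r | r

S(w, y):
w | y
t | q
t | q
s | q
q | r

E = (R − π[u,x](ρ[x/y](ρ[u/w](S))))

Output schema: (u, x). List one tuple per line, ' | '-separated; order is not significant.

Per-node cardinality:
  R → 4
  S → 4
  ρ[u/w](S) → 4
  ρ[x/y](ρ[u/w](S)) → 4
  π[u,x](ρ[x/y](ρ[u/w](S))) → 4
  (R − π[u,x](ρ[x/y](ρ[u/w](S)))) → 4

== RESULT ==
u | x
p | s
q | q
r | r
t | p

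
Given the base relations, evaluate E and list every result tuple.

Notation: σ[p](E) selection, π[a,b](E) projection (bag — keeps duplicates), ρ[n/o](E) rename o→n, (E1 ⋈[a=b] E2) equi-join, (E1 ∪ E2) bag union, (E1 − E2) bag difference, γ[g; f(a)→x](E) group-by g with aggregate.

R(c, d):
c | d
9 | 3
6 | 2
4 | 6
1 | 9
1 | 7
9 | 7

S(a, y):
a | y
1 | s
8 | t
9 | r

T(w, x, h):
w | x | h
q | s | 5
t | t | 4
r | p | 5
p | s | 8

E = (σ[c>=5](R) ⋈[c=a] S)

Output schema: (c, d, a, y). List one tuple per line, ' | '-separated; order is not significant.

Stepwise |·|:
  R → 6
  σ[c>=5](R) → 3
  S → 3
  (σ[c>=5](R) ⋈[c=a] S) → 2

== RESULT ==
c | d | a | y
9 | 3 | 9 | r
9 | 7 | 9 | r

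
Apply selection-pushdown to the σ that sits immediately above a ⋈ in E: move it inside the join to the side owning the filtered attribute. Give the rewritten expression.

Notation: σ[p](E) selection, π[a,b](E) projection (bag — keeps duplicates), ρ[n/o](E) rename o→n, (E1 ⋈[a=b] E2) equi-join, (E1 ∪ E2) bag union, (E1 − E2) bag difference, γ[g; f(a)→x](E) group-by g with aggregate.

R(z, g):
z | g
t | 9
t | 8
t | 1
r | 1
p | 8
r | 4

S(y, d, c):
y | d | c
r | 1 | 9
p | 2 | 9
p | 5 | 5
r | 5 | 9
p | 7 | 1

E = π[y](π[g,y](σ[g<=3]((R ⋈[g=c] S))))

σ filters on g, owned by the left side.
E' = π[y](π[g,y]((σ[g<=3](R) ⋈[g=c] S)))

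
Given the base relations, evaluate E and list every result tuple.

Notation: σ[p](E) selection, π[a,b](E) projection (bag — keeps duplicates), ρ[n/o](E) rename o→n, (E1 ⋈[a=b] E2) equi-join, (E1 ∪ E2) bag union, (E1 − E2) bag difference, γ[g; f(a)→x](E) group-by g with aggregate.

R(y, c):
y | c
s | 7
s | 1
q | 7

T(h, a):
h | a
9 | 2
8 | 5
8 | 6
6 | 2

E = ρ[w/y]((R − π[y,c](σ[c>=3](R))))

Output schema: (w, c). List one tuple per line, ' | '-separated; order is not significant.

Row counts bottom-up:
  R → 3
  R → 3
  σ[c>=3](R) → 2
  π[y,c](σ[c>=3](R)) → 2
  (R − π[y,c](σ[c>=3](R))) → 1
  ρ[w/y]((R − π[y,c](σ[c>=3](R)))) → 1

== RESULT ==
w | c
s | 1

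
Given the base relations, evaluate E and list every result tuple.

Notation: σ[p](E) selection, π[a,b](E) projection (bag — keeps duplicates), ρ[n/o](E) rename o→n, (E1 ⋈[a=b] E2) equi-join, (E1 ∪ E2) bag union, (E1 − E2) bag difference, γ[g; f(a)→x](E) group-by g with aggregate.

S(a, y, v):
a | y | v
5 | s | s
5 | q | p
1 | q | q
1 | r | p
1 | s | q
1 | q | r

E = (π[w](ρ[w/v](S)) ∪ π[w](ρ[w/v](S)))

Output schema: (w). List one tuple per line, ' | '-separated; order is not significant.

Row counts bottom-up:
  S → 6
  ρ[w/v](S) → 6
  π[w](ρ[w/v](S)) → 6
  S → 6
  ρ[w/v](S) → 6
  π[w](ρ[w/v](S)) → 6
  (π[w](ρ[w/v](S)) ∪ π[w](ρ[w/v](S))) → 12

== RESULT ==
w
p
p
p
p
q
q
q
q
r
r
s
s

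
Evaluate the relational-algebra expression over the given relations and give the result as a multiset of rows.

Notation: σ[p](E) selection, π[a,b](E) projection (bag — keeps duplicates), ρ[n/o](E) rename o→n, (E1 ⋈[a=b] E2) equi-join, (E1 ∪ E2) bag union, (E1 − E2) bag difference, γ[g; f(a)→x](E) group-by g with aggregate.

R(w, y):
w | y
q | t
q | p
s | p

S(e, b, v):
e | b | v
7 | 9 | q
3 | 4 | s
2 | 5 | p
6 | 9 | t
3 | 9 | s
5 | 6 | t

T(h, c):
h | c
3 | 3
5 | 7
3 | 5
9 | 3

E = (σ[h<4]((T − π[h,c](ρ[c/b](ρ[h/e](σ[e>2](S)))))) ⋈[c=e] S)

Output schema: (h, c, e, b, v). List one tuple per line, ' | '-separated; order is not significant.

Subexpression sizes:
  T → 4
  S → 6
  σ[e>2](S) → 5
  ρ[h/e](σ[e>2](S)) → 5
  ρ[c/b](ρ[h/e](σ[e>2](S))) → 5
  π[h,c](ρ[c/b](ρ[h/e](σ[e>2](S)))) → 5
  (T − π[h,c](ρ[c/b](ρ[h/e](σ[e>2](S))))) → 4
  σ[h<4]((T − π[h,c](ρ[c/b](ρ[h/e](σ[e>2](S)))))) → 2
  S → 6
  (σ[h<4]((T − π[h,c](ρ[c/b](ρ[h/e](σ[e>2](S)))))) ⋈[c=e] S) → 3

== RESULT ==
h | c | e | b | v
3 | 3 | 3 | 4 | s
3 | 3 | 3 | 9 | s
3 | 5 | 5 | 6 | t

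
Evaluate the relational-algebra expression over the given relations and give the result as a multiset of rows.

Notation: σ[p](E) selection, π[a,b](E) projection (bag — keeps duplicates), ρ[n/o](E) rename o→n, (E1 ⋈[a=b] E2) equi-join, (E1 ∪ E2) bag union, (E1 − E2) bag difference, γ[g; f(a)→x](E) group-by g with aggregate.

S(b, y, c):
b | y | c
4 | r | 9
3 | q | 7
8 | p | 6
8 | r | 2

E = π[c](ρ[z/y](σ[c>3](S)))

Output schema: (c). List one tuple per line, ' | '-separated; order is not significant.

Stepwise |·|:
  S → 4
  σ[c>3](S) → 3
  ρ[z/y](σ[c>3](S)) → 3
  π[c](ρ[z/y](σ[c>3](S))) → 3

== RESULT ==
c
6
7
9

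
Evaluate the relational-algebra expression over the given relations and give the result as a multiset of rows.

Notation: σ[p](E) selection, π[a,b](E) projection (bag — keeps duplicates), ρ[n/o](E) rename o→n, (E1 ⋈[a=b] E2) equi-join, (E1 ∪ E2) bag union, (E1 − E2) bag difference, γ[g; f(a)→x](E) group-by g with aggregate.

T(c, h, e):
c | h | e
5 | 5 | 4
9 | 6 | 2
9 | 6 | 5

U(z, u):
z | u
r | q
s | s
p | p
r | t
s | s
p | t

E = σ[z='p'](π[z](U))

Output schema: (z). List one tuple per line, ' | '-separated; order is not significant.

Per-node cardinality:
  U → 6
  π[z](U) → 6
  σ[z='p'](π[z](U)) → 2

== RESULT ==
z
p
p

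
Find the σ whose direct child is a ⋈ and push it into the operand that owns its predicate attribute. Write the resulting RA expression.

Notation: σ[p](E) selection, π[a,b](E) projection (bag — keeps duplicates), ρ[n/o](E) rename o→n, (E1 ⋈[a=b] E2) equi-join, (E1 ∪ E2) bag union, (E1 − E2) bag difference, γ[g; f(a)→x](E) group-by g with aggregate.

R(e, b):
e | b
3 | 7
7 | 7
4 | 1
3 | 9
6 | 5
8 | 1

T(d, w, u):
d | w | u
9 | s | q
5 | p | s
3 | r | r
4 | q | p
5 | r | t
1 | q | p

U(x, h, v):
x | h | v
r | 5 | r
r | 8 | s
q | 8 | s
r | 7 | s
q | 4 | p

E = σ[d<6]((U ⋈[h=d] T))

σ filters on d, owned by the right side.
E' = (U ⋈[h=d] σ[d<6](T))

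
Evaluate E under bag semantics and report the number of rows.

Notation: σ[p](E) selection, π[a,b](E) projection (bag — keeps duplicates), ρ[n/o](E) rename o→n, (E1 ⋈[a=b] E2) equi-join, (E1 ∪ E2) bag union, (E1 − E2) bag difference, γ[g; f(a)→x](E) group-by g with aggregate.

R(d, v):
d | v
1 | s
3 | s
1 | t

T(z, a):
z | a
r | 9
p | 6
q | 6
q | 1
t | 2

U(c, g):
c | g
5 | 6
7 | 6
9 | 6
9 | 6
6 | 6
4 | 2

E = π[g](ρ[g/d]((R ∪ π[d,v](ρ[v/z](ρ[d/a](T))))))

Subexpression sizes:
  R → 3
  T → 5
  ρ[d/a](T) → 5
  ρ[v/z](ρ[d/a](T)) → 5
  π[d,v](ρ[v/z](ρ[d/a](T))) → 5
  (R ∪ π[d,v](ρ[v/z](ρ[d/a](T)))) → 8
  ρ[g/d]((R ∪ π[d,v](ρ[v/z](ρ[d/a](T))))) → 8
  π[g](ρ[g/d]((R ∪ π[d,v](ρ[v/z](ρ[d/a](T)))))) → 8

|E| = 8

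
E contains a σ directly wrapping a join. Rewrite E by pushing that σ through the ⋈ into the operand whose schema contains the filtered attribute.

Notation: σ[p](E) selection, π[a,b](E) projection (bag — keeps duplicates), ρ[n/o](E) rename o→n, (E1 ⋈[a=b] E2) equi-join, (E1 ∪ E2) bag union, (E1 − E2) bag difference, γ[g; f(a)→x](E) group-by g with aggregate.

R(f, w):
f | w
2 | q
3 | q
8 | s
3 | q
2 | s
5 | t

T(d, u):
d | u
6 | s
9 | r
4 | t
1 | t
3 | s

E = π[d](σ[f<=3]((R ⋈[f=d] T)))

σ filters on f, owned by the left side.
E' = π[d]((σ[f<=3](R) ⋈[f=d] T))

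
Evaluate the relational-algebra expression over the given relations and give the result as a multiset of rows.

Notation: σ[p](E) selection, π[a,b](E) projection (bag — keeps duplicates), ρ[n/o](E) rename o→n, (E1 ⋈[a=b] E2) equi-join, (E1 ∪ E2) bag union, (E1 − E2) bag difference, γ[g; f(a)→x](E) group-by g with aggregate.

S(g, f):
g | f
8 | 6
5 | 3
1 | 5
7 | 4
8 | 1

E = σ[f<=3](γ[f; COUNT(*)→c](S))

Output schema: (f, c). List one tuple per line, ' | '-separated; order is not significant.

Row counts bottom-up:
  S → 5
  γ[f; COUNT(*)→c](S) → 5
  σ[f<=3](γ[f; COUNT(*)→c](S)) → 2

== RESULT ==
f | c
1 | 1
3 | 1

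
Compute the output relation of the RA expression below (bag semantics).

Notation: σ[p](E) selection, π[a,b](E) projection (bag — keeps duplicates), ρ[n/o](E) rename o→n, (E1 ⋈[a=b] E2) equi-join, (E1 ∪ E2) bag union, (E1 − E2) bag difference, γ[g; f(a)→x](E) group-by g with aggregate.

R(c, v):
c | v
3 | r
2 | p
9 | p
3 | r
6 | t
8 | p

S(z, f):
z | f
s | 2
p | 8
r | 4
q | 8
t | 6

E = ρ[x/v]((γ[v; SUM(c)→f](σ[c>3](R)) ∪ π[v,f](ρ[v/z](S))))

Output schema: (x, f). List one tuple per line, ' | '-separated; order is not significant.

Stepwise |·|:
  R → 6
  σ[c>3](R) → 3
  γ[v; SUM(c)→f](σ[c>3](R)) → 2
  S → 5
  ρ[v/z](S) → 5
  π[v,f](ρ[v/z](S)) → 5
  (γ[v; SUM(c)→f](σ[c>3](R)) ∪ π[v,f](ρ[v/z](S))) → 7
  ρ[x/v]((γ[v; SUM(c)→f](σ[c>3](R)) ∪ π[v,f](ρ[v/z](S)))) → 7

== RESULT ==
x | f
p | 8
p | 17
q | 8
r | 4
s | 2
t | 6
t | 6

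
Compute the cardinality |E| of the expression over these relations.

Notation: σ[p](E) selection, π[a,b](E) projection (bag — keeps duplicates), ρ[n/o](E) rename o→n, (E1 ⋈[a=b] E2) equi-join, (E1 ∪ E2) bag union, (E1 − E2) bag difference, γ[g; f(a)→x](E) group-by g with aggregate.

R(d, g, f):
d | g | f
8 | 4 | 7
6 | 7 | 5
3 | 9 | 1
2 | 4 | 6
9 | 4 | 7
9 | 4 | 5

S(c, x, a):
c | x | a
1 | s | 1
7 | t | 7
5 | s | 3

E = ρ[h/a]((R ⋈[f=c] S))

Subexpression sizes:
  R → 6
  S → 3
  (R ⋈[f=c] S) → 5
  ρ[h/a]((R ⋈[f=c] S)) → 5

|E| = 5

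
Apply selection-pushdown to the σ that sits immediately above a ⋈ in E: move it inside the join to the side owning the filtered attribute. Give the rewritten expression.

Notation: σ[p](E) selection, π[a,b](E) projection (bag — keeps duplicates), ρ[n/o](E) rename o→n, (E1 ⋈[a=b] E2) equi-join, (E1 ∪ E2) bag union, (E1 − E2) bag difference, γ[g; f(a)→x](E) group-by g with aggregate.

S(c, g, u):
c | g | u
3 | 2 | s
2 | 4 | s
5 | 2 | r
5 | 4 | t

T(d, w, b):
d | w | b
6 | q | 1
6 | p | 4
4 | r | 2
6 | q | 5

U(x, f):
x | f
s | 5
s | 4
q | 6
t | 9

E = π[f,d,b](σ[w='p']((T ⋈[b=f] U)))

σ filters on w, owned by the left side.
E' = π[f,d,b]((σ[w='p'](T) ⋈[b=f] U))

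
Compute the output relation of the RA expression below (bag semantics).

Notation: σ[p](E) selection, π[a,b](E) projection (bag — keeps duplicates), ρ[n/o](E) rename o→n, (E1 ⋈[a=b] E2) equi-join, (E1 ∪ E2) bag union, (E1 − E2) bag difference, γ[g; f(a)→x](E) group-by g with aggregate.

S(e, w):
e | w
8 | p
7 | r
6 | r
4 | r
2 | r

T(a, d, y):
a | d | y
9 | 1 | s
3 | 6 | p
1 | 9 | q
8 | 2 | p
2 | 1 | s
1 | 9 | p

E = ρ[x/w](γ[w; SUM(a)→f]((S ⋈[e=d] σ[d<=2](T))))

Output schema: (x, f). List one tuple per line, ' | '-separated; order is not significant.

Stepwise |·|:
  S → 5
  T → 6
  σ[d<=2](T) → 3
  (S ⋈[e=d] σ[d<=2](T)) → 1
  γ[w; SUM(a)→f]((S ⋈[e=d] σ[d<=2](T))) → 1
  ρ[x/w](γ[w; SUM(a)→f]((S ⋈[e=d] σ[d<=2](T)))) → 1

== RESULT ==
x | f
r | 8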